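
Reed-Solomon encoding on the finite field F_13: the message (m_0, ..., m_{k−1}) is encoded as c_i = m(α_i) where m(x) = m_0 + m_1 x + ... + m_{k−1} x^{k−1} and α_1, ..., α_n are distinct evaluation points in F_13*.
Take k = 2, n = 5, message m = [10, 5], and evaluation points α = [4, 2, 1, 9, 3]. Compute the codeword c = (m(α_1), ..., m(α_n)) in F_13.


c = [4, 7, 2, 3, 12]

Message polynomial: m(x) = 10 + 5·x (mod 13).
For each evaluation point α_i, compute m(α_i) mod 13:
  α_1 = 4: Horner steps 5 → 4, so m(4) = 4.
  α_2 = 2: Horner steps 5 → 7, so m(2) = 7.
  α_3 = 1: Horner steps 5 → 2, so m(1) = 2.
  α_4 = 9: Horner steps 5 → 3, so m(9) = 3.
  α_5 = 3: Horner steps 5 → 12, so m(3) = 12.
Codeword c = [4, 7, 2, 3, 12] ∈ F_13^5.


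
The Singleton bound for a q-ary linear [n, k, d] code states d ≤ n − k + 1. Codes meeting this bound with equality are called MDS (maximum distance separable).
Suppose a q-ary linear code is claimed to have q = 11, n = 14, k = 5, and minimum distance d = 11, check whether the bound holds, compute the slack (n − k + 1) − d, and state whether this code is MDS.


Singleton RHS = n − k + 1 = 10, slack = -1, bound violated (no such code; not MDS).

Singleton bound: d ≤ n − k + 1.
Here n = 14, k = 5, so n − k + 1 = 10.
Given d = 11, check d ≤ 10: NO.
Slack = (n − k + 1) − d = -1.
The slack is negative: d = 11 exceeds n − k + 1 = 10 by 1, so the Singleton bound is violated and no linear [14, 5, 11]_11 code can exist. In particular it is not MDS (MDS requires d = n − k + 1 exactly).
Description: the claimed parameters are [14, 5, 11]_11; such a code would be impossible (violates the Singleton bound).


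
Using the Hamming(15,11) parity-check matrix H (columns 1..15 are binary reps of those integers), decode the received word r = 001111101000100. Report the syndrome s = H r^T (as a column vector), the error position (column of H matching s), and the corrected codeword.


s = (0, 1, 1, 1)^T, error position = 7, corrected codeword c = 001111001000100

Compute s = H r^T mod 2 one row at a time:
  s_1 = 0 + 1 + 0 + 0 + 0 + 1 + 0 + 0 = 2 ≡ 0 (mod 2).
  s_2 = 1 + 1 + 1 + 1 + 0 + 1 + 0 + 0 = 5 ≡ 1 (mod 2).
  s_3 = 0 + 1 + 1 + 1 + 0 + 0 + 0 + 0 = 3 ≡ 1 (mod 2).
  s_4 = 0 + 1 + 1 + 1 + 1 + 0 + 1 + 0 = 5 ≡ 1 (mod 2).
s = (0, 1, 1, 1)^T — this equals column 7 of H (binary 0111), so error is at position 7.
Correct: flip bit 7 of r = 001111101000100 to get c = 001111001000100.


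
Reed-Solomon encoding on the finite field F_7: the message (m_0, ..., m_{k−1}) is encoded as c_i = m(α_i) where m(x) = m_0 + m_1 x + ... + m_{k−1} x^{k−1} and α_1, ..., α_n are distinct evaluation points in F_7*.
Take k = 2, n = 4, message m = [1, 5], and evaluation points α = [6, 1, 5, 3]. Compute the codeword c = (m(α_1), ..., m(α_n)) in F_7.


c = [3, 6, 5, 2]

Message polynomial: m(x) = 1 + 5·x (mod 7).
For each evaluation point α_i, compute m(α_i) mod 7:
  α_1 = 6: Horner steps 5 → 3, so m(6) = 3.
  α_2 = 1: Horner steps 5 → 6, so m(1) = 6.
  α_3 = 5: Horner steps 5 → 5, so m(5) = 5.
  α_4 = 3: Horner steps 5 → 2, so m(3) = 2.
Codeword c = [3, 6, 5, 2] ∈ F_7^4.


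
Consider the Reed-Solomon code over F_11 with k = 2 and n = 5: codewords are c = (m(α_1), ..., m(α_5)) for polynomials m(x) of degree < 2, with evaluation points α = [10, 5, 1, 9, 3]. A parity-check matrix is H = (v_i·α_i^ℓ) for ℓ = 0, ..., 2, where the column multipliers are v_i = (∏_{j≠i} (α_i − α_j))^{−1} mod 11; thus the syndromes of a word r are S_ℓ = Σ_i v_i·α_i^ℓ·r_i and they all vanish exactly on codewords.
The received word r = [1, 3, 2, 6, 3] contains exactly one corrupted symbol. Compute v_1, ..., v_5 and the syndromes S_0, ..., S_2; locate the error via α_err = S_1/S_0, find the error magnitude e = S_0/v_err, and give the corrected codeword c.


S = (9, 1, 5), error at position 2, error magnitude e = 10, c = [1, 4, 2, 6, 3].

Step 1: column multipliers v_i = (∏_{j≠i}(α_i − α_j))^{−1} mod 11.
  i = 1 (α = 10): (10−5)(10−1)(10−9)(10−3) = 5·9·1·7 = 315 ≡ 7, so v_1 = 7^{−1} = 8 (mod 11).
  i = 2 (α = 5): (5−10)(5−1)(5−9)(5−3) = (−5)·4·(−4)·2 = 160 ≡ 6, so v_2 = 6^{−1} = 2 (mod 11).
  i = 3 (α = 1): (1−10)(1−5)(1−9)(1−3) = (−9)·(−4)·(−8)·(−2) = 576 ≡ 4, so v_3 = 4^{−1} = 3 (mod 11).
  i = 4 (α = 9): (9−10)(9−5)(9−1)(9−3) = (−1)·4·8·6 = −192 ≡ 6, so v_4 = 6^{−1} = 2 (mod 11).
  i = 5 (α = 3): (3−10)(3−5)(3−1)(3−9) = (−7)·(−2)·2·(−6) = −168 ≡ 8, so v_5 = 8^{−1} = 7 (mod 11).
  v = [8, 2, 3, 2, 7].
Step 2: syndromes of r = [1, 3, 2, 6, 3] (all sums mod 11).
  S_0 = Σ v_i r_i = 8·1 + 2·3 + 3·2 + 2·6 + 7·3 = 53 ≡ 9.
  S_1 = Σ v_i α_i r_i = 8·10·1 + 2·5·3 + 3·1·2 + 2·9·6 + 7·3·3 = 287 ≡ 1.
  α_i^2 mod 11 = [1, 3, 1, 4, 9].
  S_2 = Σ v_i α_i^2 r_i = 8·1·1 + 2·3·3 + 3·1·2 + 2·4·6 + 7·9·3 = 269 ≡ 5.
  S = (9, 1, 5) ≠ 0, so r is not a codeword (an error is present).
Step 3: locate the error. For a single error e at position i, S_ℓ = v_i·e·α_i^ℓ, so α_err = S_1/S_0.
  S_0^{−1} = 9^{−1} = 5 (mod 11), so α_err = 1·5 = 5 ≡ 5 = α_2. Error position i = 2.
  Consistency check: S_2/S_1 = 5·1 = 5 ≡ 5 = α_err ✓ (single-error assumption holds).
Step 4: error magnitude e = S_0/v_2 = S_0·∏_{j≠2}(α_2 − α_j) = 9·6 = 54 ≡ 10 (mod 11).
Step 5: correct position 2: c_2 = r_2 − e = 3 − 10 ≡ 4 (mod 11). Hence c = [1, 4, 2, 6, 3].
  Check: interpolating c through the α_i gives m(x) = 7 + 6·x (degree < 2) with m(α_i) = c_i for every i, so c is indeed a codeword.


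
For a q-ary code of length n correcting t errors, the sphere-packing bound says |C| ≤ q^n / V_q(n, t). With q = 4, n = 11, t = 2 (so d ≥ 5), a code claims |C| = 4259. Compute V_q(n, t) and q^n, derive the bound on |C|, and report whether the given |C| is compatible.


V_q(n, t) = 529, q^n = 4194304, Hamming bound = 7928, |C| = 4259 ≤ bound (satisfied).

Step 1: Compute V_q(n, t) = Σ_{j=0}^2 C(n, j) (q−1)^j.
  j = 0: C(11,0)·(3)^0 = 1·1 = 1.
  j = 1: C(11,1)·(3)^1 = 11·3 = 33.
  j = 2: C(11,2)·(3)^2 = 55·9 = 495.
  V_q(n, t) = 1 + 33 + 495 = 529.
Step 2: q^n = 4^11 = 4194304.
Step 3: Hamming bound ⌊q^n / V_q(n,t)⌋ = ⌊4194304/529⌋ = 7928.
Step 4: Compare |C| = 4259 to 7928: satisfied.
The claimed |C| lies below the Hamming bound.


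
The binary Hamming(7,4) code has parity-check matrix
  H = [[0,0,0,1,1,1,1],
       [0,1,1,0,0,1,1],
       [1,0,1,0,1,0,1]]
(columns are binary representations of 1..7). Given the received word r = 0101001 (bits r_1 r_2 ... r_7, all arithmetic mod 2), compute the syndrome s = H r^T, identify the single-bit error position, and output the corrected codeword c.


s = (0, 0, 1)^T, error position = 1, corrected codeword c = 1101001

Compute s = H r^T mod 2 one row at a time:
  s_1 = 1 + 0 + 0 + 1 = 2 ≡ 0 (mod 2).
  s_2 = 1 + 0 + 0 + 1 = 2 ≡ 0 (mod 2).
  s_3 = 0 + 0 + 0 + 1 = 1 ≡ 1 (mod 2).
s = (0, 0, 1)^T — this equals column 1 of H (binary 001), so error is at position 1.
Correct: flip bit 1 of r = 0101001 to get c = 1101001.


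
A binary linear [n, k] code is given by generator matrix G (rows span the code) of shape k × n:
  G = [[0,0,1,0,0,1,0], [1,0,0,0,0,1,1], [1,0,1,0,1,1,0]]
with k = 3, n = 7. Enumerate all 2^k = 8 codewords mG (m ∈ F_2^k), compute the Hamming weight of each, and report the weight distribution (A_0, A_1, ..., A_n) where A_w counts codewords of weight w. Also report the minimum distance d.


Weight distribution: A_0 = 1, A_2 = 2, A_3 = 4, A_4 = 1. Minimum distance d = 2.

Enumerate all 2^3 = 8 messages m ∈ F_2^3.
For each, compute codeword c = mG in F_2^7, then tally its weight.
  m = 000 → c = 0000000, weight = 0.
  m = 100 → c = 0010010, weight = 2.
  m = 010 → c = 1000011, weight = 3.
  m = 110 → c = 1010001, weight = 3.
  m = 001 → c = 1010110, weight = 4.
  m = 101 → c = 1000100, weight = 2.
  m = 011 → c = 0010101, weight = 3.
  m = 111 → c = 0000111, weight = 3.
Tally weights:
  weight 0: 1 codewords.
  weight 2: 2 codewords.
  weight 3: 4 codewords.
  weight 4: 1 codewords.
Minimum distance d = smallest w > 0 with A_w > 0 = 2.
Sanity: Σ A_w = 8 = 2^3 = 8 ✓.


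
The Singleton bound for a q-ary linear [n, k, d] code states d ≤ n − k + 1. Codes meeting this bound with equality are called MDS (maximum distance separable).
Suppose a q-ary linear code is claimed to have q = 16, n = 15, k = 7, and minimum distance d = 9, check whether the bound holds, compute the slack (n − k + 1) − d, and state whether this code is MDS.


Singleton RHS = n − k + 1 = 9, slack = 0, bound satisfied, MDS.

Singleton bound: d ≤ n − k + 1.
Here n = 15, k = 7, so n − k + 1 = 9.
Given d = 9, check d ≤ 9: YES.
Slack = (n − k + 1) − d = 0.
The code is MDS (slack = 0).
Description: the claimed parameters are [15, 7, 9]_16; such a code would be MDS (meets Singleton bound).


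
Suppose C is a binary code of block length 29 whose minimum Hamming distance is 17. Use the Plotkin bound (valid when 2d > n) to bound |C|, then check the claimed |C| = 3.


Plotkin bound M ≤ 6; given |C| = 3 ≤ bound (satisfied).

Check applicability: 2d = 34, n = 29.
2d − n = 5 > 0, so Plotkin applies.
Compute d/(2d−n) = 17/5 ≈ 3.4000.
⌊d/(2d−n)⌋ = 3.
Plotkin bound: M ≤ 2·3 = 6.
Given |C| = 3, check: satisfied.
This |C| is below the Plotkin bound.


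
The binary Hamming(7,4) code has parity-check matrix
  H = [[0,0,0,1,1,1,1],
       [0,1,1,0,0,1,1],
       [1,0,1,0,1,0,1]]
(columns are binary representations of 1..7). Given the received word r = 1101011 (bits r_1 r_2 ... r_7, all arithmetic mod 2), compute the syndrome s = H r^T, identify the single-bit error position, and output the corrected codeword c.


s = (1, 1, 0)^T, error position = 6, corrected codeword c = 1101001

Compute s = H r^T mod 2 one row at a time:
  s_1 = 1 + 0 + 1 + 1 = 3 ≡ 1 (mod 2).
  s_2 = 1 + 0 + 1 + 1 = 3 ≡ 1 (mod 2).
  s_3 = 1 + 0 + 0 + 1 = 2 ≡ 0 (mod 2).
s = (1, 1, 0)^T — this equals column 6 of H (binary 110), so error is at position 6.
Correct: flip bit 6 of r = 1101011 to get c = 1101001.


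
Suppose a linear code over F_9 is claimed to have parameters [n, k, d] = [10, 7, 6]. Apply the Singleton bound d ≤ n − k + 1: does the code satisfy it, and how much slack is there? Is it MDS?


Singleton RHS = n − k + 1 = 4, slack = -2, bound violated (no such code; not MDS).

Singleton bound: d ≤ n − k + 1.
Here n = 10, k = 7, so n − k + 1 = 4.
Given d = 6, check d ≤ 4: NO.
Slack = (n − k + 1) − d = -2.
The slack is negative: d = 6 exceeds n − k + 1 = 4 by 2, so the Singleton bound is violated and no linear [10, 7, 6]_9 code can exist. In particular it is not MDS (MDS requires d = n − k + 1 exactly).
Description: the claimed parameters are [10, 7, 6]_9; such a code would be impossible (violates the Singleton bound).


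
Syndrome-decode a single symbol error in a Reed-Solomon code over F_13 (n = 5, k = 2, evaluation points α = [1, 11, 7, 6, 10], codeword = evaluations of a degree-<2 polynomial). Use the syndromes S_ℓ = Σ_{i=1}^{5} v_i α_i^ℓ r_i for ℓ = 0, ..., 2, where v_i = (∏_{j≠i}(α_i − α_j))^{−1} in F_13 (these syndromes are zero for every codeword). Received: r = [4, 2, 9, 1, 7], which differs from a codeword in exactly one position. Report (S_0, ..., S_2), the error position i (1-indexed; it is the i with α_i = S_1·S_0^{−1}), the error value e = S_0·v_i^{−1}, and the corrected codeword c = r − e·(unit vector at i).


S = (12, 12, 12), error at position 1, error magnitude e = 4, c = [0, 2, 9, 1, 7].

Step 1: column multipliers v_i = (∏_{j≠i}(α_i − α_j))^{−1} mod 13.
  i = 1 (α = 1): (1−11)(1−7)(1−6)(1−10) = (−10)·(−6)·(−5)·(−9) = 2700 ≡ 9, so v_1 = 9^{−1} = 3 (mod 13).
  i = 2 (α = 11): (11−1)(11−7)(11−6)(11−10) = 10·4·5·1 = 200 ≡ 5, so v_2 = 5^{−1} = 8 (mod 13).
  i = 3 (α = 7): (7−1)(7−11)(7−6)(7−10) = 6·(−4)·1·(−3) = 72 ≡ 7, so v_3 = 7^{−1} = 2 (mod 13).
  i = 4 (α = 6): (6−1)(6−11)(6−7)(6−10) = 5·(−5)·(−1)·(−4) = −100 ≡ 4, so v_4 = 4^{−1} = 10 (mod 13).
  i = 5 (α = 10): (10−1)(10−11)(10−7)(10−6) = 9·(−1)·3·4 = −108 ≡ 9, so v_5 = 9^{−1} = 3 (mod 13).
  v = [3, 8, 2, 10, 3].
Step 2: syndromes of r = [4, 2, 9, 1, 7] (all sums mod 13).
  S_0 = Σ v_i r_i = 3·4 + 8·2 + 2·9 + 10·1 + 3·7 = 77 ≡ 12.
  S_1 = Σ v_i α_i r_i = 3·1·4 + 8·11·2 + 2·7·9 + 10·6·1 + 3·10·7 = 584 ≡ 12.
  α_i^2 mod 13 = [1, 4, 10, 10, 9].
  S_2 = Σ v_i α_i^2 r_i = 3·1·4 + 8·4·2 + 2·10·9 + 10·10·1 + 3·9·7 = 545 ≡ 12.
  S = (12, 12, 12) ≠ 0, so r is not a codeword (an error is present).
Step 3: locate the error. For a single error e at position i, S_ℓ = v_i·e·α_i^ℓ, so α_err = S_1/S_0.
  S_0^{−1} = 12^{−1} = 12 (mod 13), so α_err = 12·12 = 144 ≡ 1 = α_1. Error position i = 1.
  Consistency check: S_2/S_1 = 12·12 = 144 ≡ 1 = α_err ✓ (single-error assumption holds).
Step 4: error magnitude e = S_0/v_1 = S_0·∏_{j≠1}(α_1 − α_j) = 12·9 = 108 ≡ 4 (mod 13).
Step 5: correct position 1: c_1 = r_1 − e = 4 − 4 ≡ 0 (mod 13). Hence c = [0, 2, 9, 1, 7].
  Check: interpolating c through the α_i gives m(x) = 5 + 8·x (degree < 2) with m(α_i) = c_i for every i, so c is indeed a codeword.


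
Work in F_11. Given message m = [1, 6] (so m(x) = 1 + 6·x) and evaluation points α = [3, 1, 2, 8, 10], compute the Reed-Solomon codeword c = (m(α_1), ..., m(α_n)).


c = [8, 7, 2, 5, 6]

Message polynomial: m(x) = 1 + 6·x (mod 11).
For each evaluation point α_i, compute m(α_i) mod 11:
  α_1 = 3: Horner steps 6 → 8, so m(3) = 8.
  α_2 = 1: Horner steps 6 → 7, so m(1) = 7.
  α_3 = 2: Horner steps 6 → 2, so m(2) = 2.
  α_4 = 8: Horner steps 6 → 5, so m(8) = 5.
  α_5 = 10: Horner steps 6 → 6, so m(10) = 6.
Codeword c = [8, 7, 2, 5, 6] ∈ F_11^5.


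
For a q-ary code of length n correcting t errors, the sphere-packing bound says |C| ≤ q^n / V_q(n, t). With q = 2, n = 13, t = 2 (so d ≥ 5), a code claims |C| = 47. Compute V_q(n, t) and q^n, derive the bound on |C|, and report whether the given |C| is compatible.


V_q(n, t) = 92, q^n = 8192, Hamming bound = 89, |C| = 47 ≤ bound (satisfied).

Step 1: Compute V_q(n, t) = Σ_{j=0}^2 C(n, j) (q−1)^j.
  j = 0: C(13,0)·(1)^0 = 1·1 = 1.
  j = 1: C(13,1)·(1)^1 = 13·1 = 13.
  j = 2: C(13,2)·(1)^2 = 78·1 = 78.
  V_q(n, t) = 1 + 13 + 78 = 92.
Step 2: q^n = 2^13 = 8192.
Step 3: Hamming bound ⌊q^n / V_q(n,t)⌋ = ⌊8192/92⌋ = 89.
Step 4: Compare |C| = 47 to 89: satisfied.
The claimed |C| lies below the Hamming bound.


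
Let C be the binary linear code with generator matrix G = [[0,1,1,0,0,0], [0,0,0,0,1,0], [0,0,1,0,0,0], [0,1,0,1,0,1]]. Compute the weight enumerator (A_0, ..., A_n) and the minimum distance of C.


Weight distribution: A_0 = 1, A_1 = 3, A_2 = 4, A_3 = 4, A_4 = 3, A_5 = 1. Minimum distance d = 1.

Enumerate all 2^4 = 16 messages m ∈ F_2^4.
For each, compute codeword c = mG in F_2^6, then tally its weight.
  m = 0000 → c = 000000, weight = 0.
  m = 1000 → c = 011000, weight = 2.
  m = 0100 → c = 000010, weight = 1.
  m = 1100 → c = 011010, weight = 3.
  m = 0010 → c = 001000, weight = 1.
  m = 1010 → c = 010000, weight = 1.
  m = 0110 → c = 001010, weight = 2.
  m = 1110 → c = 010010, weight = 2.
  m = 0001 → c = 010101, weight = 3.
  m = 1001 → c = 001101, weight = 3.
  m = 0101 → c = 010111, weight = 4.
  m = 1101 → c = 001111, weight = 4.
  m = 0011 → c = 011101, weight = 4.
  m = 1011 → c = 000101, weight = 2.
  m = 0111 → c = 011111, weight = 5.
  m = 1111 → c = 000111, weight = 3.
Tally weights:
  weight 0: 1 codewords.
  weight 1: 3 codewords.
  weight 2: 4 codewords.
  weight 3: 4 codewords.
  weight 4: 3 codewords.
  weight 5: 1 codewords.
Minimum distance d = smallest w > 0 with A_w > 0 = 1.
Sanity: Σ A_w = 16 = 2^4 = 16 ✓.


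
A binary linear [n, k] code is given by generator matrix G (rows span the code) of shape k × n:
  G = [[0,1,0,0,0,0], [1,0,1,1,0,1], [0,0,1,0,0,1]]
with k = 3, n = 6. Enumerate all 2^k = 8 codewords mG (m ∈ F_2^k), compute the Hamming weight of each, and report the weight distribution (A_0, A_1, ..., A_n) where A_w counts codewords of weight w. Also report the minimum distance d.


Weight distribution: A_0 = 1, A_1 = 1, A_2 = 2, A_3 = 2, A_4 = 1, A_5 = 1. Minimum distance d = 1.

Enumerate all 2^3 = 8 messages m ∈ F_2^3.
For each, compute codeword c = mG in F_2^6, then tally its weight.
  m = 000 → c = 000000, weight = 0.
  m = 100 → c = 010000, weight = 1.
  m = 010 → c = 101101, weight = 4.
  m = 110 → c = 111101, weight = 5.
  m = 001 → c = 001001, weight = 2.
  m = 101 → c = 011001, weight = 3.
  m = 011 → c = 100100, weight = 2.
  m = 111 → c = 110100, weight = 3.
Tally weights:
  weight 0: 1 codewords.
  weight 1: 1 codewords.
  weight 2: 2 codewords.
  weight 3: 2 codewords.
  weight 4: 1 codewords.
  weight 5: 1 codewords.
Minimum distance d = smallest w > 0 with A_w > 0 = 1.
Sanity: Σ A_w = 8 = 2^3 = 8 ✓.


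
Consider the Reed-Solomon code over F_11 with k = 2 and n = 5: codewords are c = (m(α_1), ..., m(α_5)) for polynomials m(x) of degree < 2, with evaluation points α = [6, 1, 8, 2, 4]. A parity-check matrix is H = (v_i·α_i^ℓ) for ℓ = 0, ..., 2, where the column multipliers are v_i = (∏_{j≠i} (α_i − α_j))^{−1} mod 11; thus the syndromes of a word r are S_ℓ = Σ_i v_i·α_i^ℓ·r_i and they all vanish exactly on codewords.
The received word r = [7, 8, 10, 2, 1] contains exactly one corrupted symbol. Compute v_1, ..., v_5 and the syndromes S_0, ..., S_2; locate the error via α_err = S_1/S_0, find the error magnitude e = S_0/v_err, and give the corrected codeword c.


S = (5, 8, 4), error at position 1, error magnitude e = 7, c = [0, 8, 10, 2, 1].

Step 1: column multipliers v_i = (∏_{j≠i}(α_i − α_j))^{−1} mod 11.
  i = 1 (α = 6): (6−1)(6−8)(6−2)(6−4) = 5·(−2)·4·2 = −80 ≡ 8, so v_1 = 8^{−1} = 7 (mod 11).
  i = 2 (α = 1): (1−6)(1−8)(1−2)(1−4) = (−5)·(−7)·(−1)·(−3) = 105 ≡ 6, so v_2 = 6^{−1} = 2 (mod 11).
  i = 3 (α = 8): (8−6)(8−1)(8−2)(8−4) = 2·7·6·4 = 336 ≡ 6, so v_3 = 6^{−1} = 2 (mod 11).
  i = 4 (α = 2): (2−6)(2−1)(2−8)(2−4) = (−4)·1·(−6)·(−2) = −48 ≡ 7, so v_4 = 7^{−1} = 8 (mod 11).
  i = 5 (α = 4): (4−6)(4−1)(4−8)(4−2) = (−2)·3·(−4)·2 = 48 ≡ 4, so v_5 = 4^{−1} = 3 (mod 11).
  v = [7, 2, 2, 8, 3].
Step 2: syndromes of r = [7, 8, 10, 2, 1] (all sums mod 11).
  S_0 = Σ v_i r_i = 7·7 + 2·8 + 2·10 + 8·2 + 3·1 = 104 ≡ 5.
  S_1 = Σ v_i α_i r_i = 7·6·7 + 2·1·8 + 2·8·10 + 8·2·2 + 3·4·1 = 514 ≡ 8.
  α_i^2 mod 11 = [3, 1, 9, 4, 5].
  S_2 = Σ v_i α_i^2 r_i = 7·3·7 + 2·1·8 + 2·9·10 + 8·4·2 + 3·5·1 = 422 ≡ 4.
  S = (5, 8, 4) ≠ 0, so r is not a codeword (an error is present).
Step 3: locate the error. For a single error e at position i, S_ℓ = v_i·e·α_i^ℓ, so α_err = S_1/S_0.
  S_0^{−1} = 5^{−1} = 9 (mod 11), so α_err = 8·9 = 72 ≡ 6 = α_1. Error position i = 1.
  Consistency check: S_2/S_1 = 4·7 = 28 ≡ 6 = α_err ✓ (single-error assumption holds).
Step 4: error magnitude e = S_0/v_1 = S_0·∏_{j≠1}(α_1 − α_j) = 5·8 = 40 ≡ 7 (mod 11).
Step 5: correct position 1: c_1 = r_1 − e = 7 − 7 ≡ 0 (mod 11). Hence c = [0, 8, 10, 2, 1].
  Check: interpolating c through the α_i gives m(x) = 3 + 5·x (degree < 2) with m(α_i) = c_i for every i, so c is indeed a codeword.


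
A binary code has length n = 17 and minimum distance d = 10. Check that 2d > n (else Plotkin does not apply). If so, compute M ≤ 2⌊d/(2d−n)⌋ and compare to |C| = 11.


Plotkin bound M ≤ 6; given |C| = 11 > bound (violated).

Check applicability: 2d = 20, n = 17.
2d − n = 3 > 0, so Plotkin applies.
Compute d/(2d−n) = 10/3 ≈ 3.3333.
⌊d/(2d−n)⌋ = 3.
Plotkin bound: M ≤ 2·3 = 6.
Given |C| = 11, check: VIOLATED.
This |C| is above the Plotkin bound, so no binary code with n = 17, d = 10 and 11 codewords exists.


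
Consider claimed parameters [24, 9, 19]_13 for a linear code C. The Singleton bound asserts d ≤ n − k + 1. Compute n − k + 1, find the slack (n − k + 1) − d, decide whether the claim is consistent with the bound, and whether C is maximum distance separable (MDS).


Singleton RHS = n − k + 1 = 16, slack = -3, bound violated (no such code; not MDS).

Singleton bound: d ≤ n − k + 1.
Here n = 24, k = 9, so n − k + 1 = 16.
Given d = 19, check d ≤ 16: NO.
Slack = (n − k + 1) − d = -3.
The slack is negative: d = 19 exceeds n − k + 1 = 16 by 3, so the Singleton bound is violated and no linear [24, 9, 19]_13 code can exist. In particular it is not MDS (MDS requires d = n − k + 1 exactly).
Description: the claimed parameters are [24, 9, 19]_13; such a code would be impossible (violates the Singleton bound).


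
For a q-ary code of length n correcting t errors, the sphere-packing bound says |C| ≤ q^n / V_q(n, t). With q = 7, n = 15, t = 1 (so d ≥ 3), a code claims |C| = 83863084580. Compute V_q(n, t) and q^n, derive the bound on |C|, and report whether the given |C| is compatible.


V_q(n, t) = 91, q^n = 4747561509943, Hamming bound = 52171005603, |C| = 83863084580 > bound (violated).

Step 1: Compute V_q(n, t) = Σ_{j=0}^1 C(n, j) (q−1)^j.
  j = 0: C(15,0)·(6)^0 = 1·1 = 1.
  j = 1: C(15,1)·(6)^1 = 15·6 = 90.
  V_q(n, t) = 1 + 90 = 91.
Step 2: q^n = 7^15 = 4747561509943.
Step 3: Hamming bound ⌊q^n / V_q(n,t)⌋ = ⌊4747561509943/91⌋ = 52171005603.
Step 4: Compare |C| = 83863084580 to 52171005603: violated.
The claimed |C| lies above the Hamming bound, so no 7-ary code of length 15 with d ≥ 3 can have 83863084580 codewords.


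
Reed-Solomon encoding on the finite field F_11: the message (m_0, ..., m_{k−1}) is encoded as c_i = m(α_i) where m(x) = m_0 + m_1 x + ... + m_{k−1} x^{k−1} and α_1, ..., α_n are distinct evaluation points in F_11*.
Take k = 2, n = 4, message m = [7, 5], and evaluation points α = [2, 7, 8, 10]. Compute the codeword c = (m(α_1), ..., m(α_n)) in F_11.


c = [6, 9, 3, 2]

Message polynomial: m(x) = 7 + 5·x (mod 11).
For each evaluation point α_i, compute m(α_i) mod 11:
  α_1 = 2: Horner steps 5 → 6, so m(2) = 6.
  α_2 = 7: Horner steps 5 → 9, so m(7) = 9.
  α_3 = 8: Horner steps 5 → 3, so m(8) = 3.
  α_4 = 10: Horner steps 5 → 2, so m(10) = 2.
Codeword c = [6, 9, 3, 2] ∈ F_11^4.


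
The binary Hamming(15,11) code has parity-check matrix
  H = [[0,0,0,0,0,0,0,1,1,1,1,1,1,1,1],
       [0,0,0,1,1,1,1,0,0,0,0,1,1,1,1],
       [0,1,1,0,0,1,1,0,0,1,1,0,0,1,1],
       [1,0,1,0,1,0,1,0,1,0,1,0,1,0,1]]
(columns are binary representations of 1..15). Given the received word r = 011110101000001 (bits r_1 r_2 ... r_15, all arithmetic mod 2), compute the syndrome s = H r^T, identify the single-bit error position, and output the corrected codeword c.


s = (0, 0, 0, 1)^T, error position = 1, corrected codeword c = 111110101000001

Compute s = H r^T mod 2 one row at a time:
  s_1 = 0 + 1 + 0 + 0 + 0 + 0 + 0 + 1 = 2 ≡ 0 (mod 2).
  s_2 = 1 + 1 + 0 + 1 + 0 + 0 + 0 + 1 = 4 ≡ 0 (mod 2).
  s_3 = 1 + 1 + 0 + 1 + 0 + 0 + 0 + 1 = 4 ≡ 0 (mod 2).
  s_4 = 0 + 1 + 1 + 1 + 1 + 0 + 0 + 1 = 5 ≡ 1 (mod 2).
s = (0, 0, 0, 1)^T — this equals column 1 of H (binary 0001), so error is at position 1.
Correct: flip bit 1 of r = 011110101000001 to get c = 111110101000001.


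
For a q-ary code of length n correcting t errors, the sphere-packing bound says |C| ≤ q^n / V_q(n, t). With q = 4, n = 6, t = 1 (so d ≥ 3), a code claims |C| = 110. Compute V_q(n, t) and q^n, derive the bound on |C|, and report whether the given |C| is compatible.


V_q(n, t) = 19, q^n = 4096, Hamming bound = 215, |C| = 110 ≤ bound (satisfied).

Step 1: Compute V_q(n, t) = Σ_{j=0}^1 C(n, j) (q−1)^j.
  j = 0: C(6,0)·(3)^0 = 1·1 = 1.
  j = 1: C(6,1)·(3)^1 = 6·3 = 18.
  V_q(n, t) = 1 + 18 = 19.
Step 2: q^n = 4^6 = 4096.
Step 3: Hamming bound ⌊q^n / V_q(n,t)⌋ = ⌊4096/19⌋ = 215.
Step 4: Compare |C| = 110 to 215: satisfied.
The claimed |C| lies below the Hamming bound.


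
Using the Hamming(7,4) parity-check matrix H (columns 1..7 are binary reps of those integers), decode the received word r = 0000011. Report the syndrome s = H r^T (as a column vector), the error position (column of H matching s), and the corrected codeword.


s = (0, 0, 1)^T, error position = 1, corrected codeword c = 1000011

Compute s = H r^T mod 2 one row at a time:
  s_1 = 0 + 0 + 1 + 1 = 2 ≡ 0 (mod 2).
  s_2 = 0 + 0 + 1 + 1 = 2 ≡ 0 (mod 2).
  s_3 = 0 + 0 + 0 + 1 = 1 ≡ 1 (mod 2).
s = (0, 0, 1)^T — this equals column 1 of H (binary 001), so error is at position 1.
Correct: flip bit 1 of r = 0000011 to get c = 1000011.


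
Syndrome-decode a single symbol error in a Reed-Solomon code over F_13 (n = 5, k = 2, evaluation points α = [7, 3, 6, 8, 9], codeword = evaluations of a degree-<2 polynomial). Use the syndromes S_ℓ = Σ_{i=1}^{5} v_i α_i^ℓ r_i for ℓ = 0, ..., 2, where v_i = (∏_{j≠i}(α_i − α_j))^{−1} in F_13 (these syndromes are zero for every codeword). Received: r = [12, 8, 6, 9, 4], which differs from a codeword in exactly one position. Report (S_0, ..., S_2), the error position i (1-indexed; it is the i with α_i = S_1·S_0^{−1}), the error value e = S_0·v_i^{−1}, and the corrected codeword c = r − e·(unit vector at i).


S = (3, 8, 4), error at position 1, error magnitude e = 11, c = [1, 8, 6, 9, 4].

Step 1: column multipliers v_i = (∏_{j≠i}(α_i − α_j))^{−1} mod 13.
  i = 1 (α = 7): (7−3)(7−6)(7−8)(7−9) = 4·1·(−1)·(−2) = 8 ≡ 8, so v_1 = 8^{−1} = 5 (mod 13).
  i = 2 (α = 3): (3−7)(3−6)(3−8)(3−9) = (−4)·(−3)·(−5)·(−6) = 360 ≡ 9, so v_2 = 9^{−1} = 3 (mod 13).
  i = 3 (α = 6): (6−7)(6−3)(6−8)(6−9) = (−1)·3·(−2)·(−3) = −18 ≡ 8, so v_3 = 8^{−1} = 5 (mod 13).
  i = 4 (α = 8): (8−7)(8−3)(8−6)(8−9) = 1·5·2·(−1) = −10 ≡ 3, so v_4 = 3^{−1} = 9 (mod 13).
  i = 5 (α = 9): (9−7)(9−3)(9−6)(9−8) = 2·6·3·1 = 36 ≡ 10, so v_5 = 10^{−1} = 4 (mod 13).
  v = [5, 3, 5, 9, 4].
Step 2: syndromes of r = [12, 8, 6, 9, 4] (all sums mod 13).
  S_0 = Σ v_i r_i = 5·12 + 3·8 + 5·6 + 9·9 + 4·4 = 211 ≡ 3.
  S_1 = Σ v_i α_i r_i = 5·7·12 + 3·3·8 + 5·6·6 + 9·8·9 + 4·9·4 = 1464 ≡ 8.
  α_i^2 mod 13 = [10, 9, 10, 12, 3].
  S_2 = Σ v_i α_i^2 r_i = 5·10·12 + 3·9·8 + 5·10·6 + 9·12·9 + 4·3·4 = 2136 ≡ 4.
  S = (3, 8, 4) ≠ 0, so r is not a codeword (an error is present).
Step 3: locate the error. For a single error e at position i, S_ℓ = v_i·e·α_i^ℓ, so α_err = S_1/S_0.
  S_0^{−1} = 3^{−1} = 9 (mod 13), so α_err = 8·9 = 72 ≡ 7 = α_1. Error position i = 1.
  Consistency check: S_2/S_1 = 4·5 = 20 ≡ 7 = α_err ✓ (single-error assumption holds).
Step 4: error magnitude e = S_0/v_1 = S_0·∏_{j≠1}(α_1 − α_j) = 3·8 = 24 ≡ 11 (mod 13).
Step 5: correct position 1: c_1 = r_1 − e = 12 − 11 ≡ 1 (mod 13). Hence c = [1, 8, 6, 9, 4].
  Check: interpolating c through the α_i gives m(x) = 10 + 8·x (degree < 2) with m(α_i) = c_i for every i, so c is indeed a codeword.


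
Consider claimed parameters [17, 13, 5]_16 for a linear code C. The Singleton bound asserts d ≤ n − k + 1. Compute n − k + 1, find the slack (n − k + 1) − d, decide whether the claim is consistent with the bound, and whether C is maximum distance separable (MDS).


Singleton RHS = n − k + 1 = 5, slack = 0, bound satisfied, MDS.

Singleton bound: d ≤ n − k + 1.
Here n = 17, k = 13, so n − k + 1 = 5.
Given d = 5, check d ≤ 5: YES.
Slack = (n − k + 1) − d = 0.
The code is MDS (slack = 0).
Description: the claimed parameters are [17, 13, 5]_16; such a code would be MDS (meets Singleton bound).


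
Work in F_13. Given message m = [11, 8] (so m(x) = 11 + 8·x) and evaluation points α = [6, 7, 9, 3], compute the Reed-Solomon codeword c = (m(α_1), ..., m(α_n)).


c = [7, 2, 5, 9]

Message polynomial: m(x) = 11 + 8·x (mod 13).
For each evaluation point α_i, compute m(α_i) mod 13:
  α_1 = 6: Horner steps 8 → 7, so m(6) = 7.
  α_2 = 7: Horner steps 8 → 2, so m(7) = 2.
  α_3 = 9: Horner steps 8 → 5, so m(9) = 5.
  α_4 = 3: Horner steps 8 → 9, so m(3) = 9.
Codeword c = [7, 2, 5, 9] ∈ F_13^4.


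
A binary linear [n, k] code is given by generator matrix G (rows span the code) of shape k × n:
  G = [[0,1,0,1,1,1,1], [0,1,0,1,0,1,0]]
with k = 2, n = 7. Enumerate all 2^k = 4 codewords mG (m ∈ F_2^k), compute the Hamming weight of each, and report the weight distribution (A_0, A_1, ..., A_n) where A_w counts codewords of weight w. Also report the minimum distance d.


Weight distribution: A_0 = 1, A_2 = 1, A_3 = 1, A_5 = 1. Minimum distance d = 2.

Enumerate all 2^2 = 4 messages m ∈ F_2^2.
For each, compute codeword c = mG in F_2^7, then tally its weight.
  m = 00 → c = 0000000, weight = 0.
  m = 10 → c = 0101111, weight = 5.
  m = 01 → c = 0101010, weight = 3.
  m = 11 → c = 0000101, weight = 2.
Tally weights:
  weight 0: 1 codewords.
  weight 2: 1 codewords.
  weight 3: 1 codewords.
  weight 5: 1 codewords.
Minimum distance d = smallest w > 0 with A_w > 0 = 2.
Sanity: Σ A_w = 4 = 2^2 = 4 ✓.


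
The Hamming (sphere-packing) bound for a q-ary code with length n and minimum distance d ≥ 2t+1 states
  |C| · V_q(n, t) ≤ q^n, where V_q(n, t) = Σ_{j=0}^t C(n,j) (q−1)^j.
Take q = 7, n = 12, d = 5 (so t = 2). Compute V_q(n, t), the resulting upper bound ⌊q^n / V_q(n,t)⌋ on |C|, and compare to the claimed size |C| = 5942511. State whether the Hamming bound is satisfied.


V_q(n, t) = 2449, q^n = 13841287201, Hamming bound = 5651811, |C| = 5942511 > bound (violated).

Step 1: Compute V_q(n, t) = Σ_{j=0}^2 C(n, j) (q−1)^j.
  j = 0: C(12,0)·(6)^0 = 1·1 = 1.
  j = 1: C(12,1)·(6)^1 = 12·6 = 72.
  j = 2: C(12,2)·(6)^2 = 66·36 = 2376.
  V_q(n, t) = 1 + 72 + 2376 = 2449.
Step 2: q^n = 7^12 = 13841287201.
Step 3: Hamming bound ⌊q^n / V_q(n,t)⌋ = ⌊13841287201/2449⌋ = 5651811.
Step 4: Compare |C| = 5942511 to 5651811: violated.
The claimed |C| lies above the Hamming bound, so no 7-ary code of length 12 with d ≥ 5 can have 5942511 codewords.


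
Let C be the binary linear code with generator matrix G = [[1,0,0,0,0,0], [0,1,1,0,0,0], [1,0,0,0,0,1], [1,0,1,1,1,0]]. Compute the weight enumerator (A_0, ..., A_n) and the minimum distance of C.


Weight distribution: A_0 = 1, A_1 = 2, A_2 = 2, A_3 = 4, A_4 = 5, A_5 = 2. Minimum distance d = 1.

Enumerate all 2^4 = 16 messages m ∈ F_2^4.
For each, compute codeword c = mG in F_2^6, then tally its weight.
  m = 0000 → c = 000000, weight = 0.
  m = 1000 → c = 100000, weight = 1.
  m = 0100 → c = 011000, weight = 2.
  m = 1100 → c = 111000, weight = 3.
  m = 0010 → c = 100001, weight = 2.
  m = 1010 → c = 000001, weight = 1.
  m = 0110 → c = 111001, weight = 4.
  m = 1110 → c = 011001, weight = 3.
  m = 0001 → c = 101110, weight = 4.
  m = 1001 → c = 001110, weight = 3.
  m = 0101 → c = 110110, weight = 4.
  m = 1101 → c = 010110, weight = 3.
  m = 0011 → c = 001111, weight = 4.
  m = 1011 → c = 101111, weight = 5.
  m = 0111 → c = 010111, weight = 4.
  m = 1111 → c = 110111, weight = 5.
Tally weights:
  weight 0: 1 codewords.
  weight 1: 2 codewords.
  weight 2: 2 codewords.
  weight 3: 4 codewords.
  weight 4: 5 codewords.
  weight 5: 2 codewords.
Minimum distance d = smallest w > 0 with A_w > 0 = 1.
Sanity: Σ A_w = 16 = 2^4 = 16 ✓.


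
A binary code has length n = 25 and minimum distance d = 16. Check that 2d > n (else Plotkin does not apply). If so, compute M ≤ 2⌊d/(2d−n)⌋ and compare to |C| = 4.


Plotkin bound M ≤ 4; given |C| = 4 ≤ bound (satisfied).

Check applicability: 2d = 32, n = 25.
2d − n = 7 > 0, so Plotkin applies.
Compute d/(2d−n) = 16/7 ≈ 2.2857.
⌊d/(2d−n)⌋ = 2.
Plotkin bound: M ≤ 2·2 = 4.
Given |C| = 4, check: satisfied.
This |C| is at the Plotkin bound.


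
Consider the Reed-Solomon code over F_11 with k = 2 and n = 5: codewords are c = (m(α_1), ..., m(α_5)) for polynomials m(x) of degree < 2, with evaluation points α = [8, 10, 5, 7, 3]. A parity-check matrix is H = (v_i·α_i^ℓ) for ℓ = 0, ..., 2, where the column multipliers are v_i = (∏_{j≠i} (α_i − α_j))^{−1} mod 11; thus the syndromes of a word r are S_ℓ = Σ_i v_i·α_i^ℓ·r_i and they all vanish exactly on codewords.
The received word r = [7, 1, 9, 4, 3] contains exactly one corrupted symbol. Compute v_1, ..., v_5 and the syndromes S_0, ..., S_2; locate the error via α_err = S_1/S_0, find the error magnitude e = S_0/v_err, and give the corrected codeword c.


S = (10, 1, 10), error at position 2, error magnitude e = 10, c = [7, 2, 9, 4, 3].

Step 1: column multipliers v_i = (∏_{j≠i}(α_i − α_j))^{−1} mod 11.
  i = 1 (α = 8): (8−10)(8−5)(8−7)(8−3) = (−2)·3·1·5 = −30 ≡ 3, so v_1 = 3^{−1} = 4 (mod 11).
  i = 2 (α = 10): (10−8)(10−5)(10−7)(10−3) = 2·5·3·7 = 210 ≡ 1, so v_2 = 1^{−1} = 1 (mod 11).
  i = 3 (α = 5): (5−8)(5−10)(5−7)(5−3) = (−3)·(−5)·(−2)·2 = −60 ≡ 6, so v_3 = 6^{−1} = 2 (mod 11).
  i = 4 (α = 7): (7−8)(7−10)(7−5)(7−3) = (−1)·(−3)·2·4 = 24 ≡ 2, so v_4 = 2^{−1} = 6 (mod 11).
  i = 5 (α = 3): (3−8)(3−10)(3−5)(3−7) = (−5)·(−7)·(−2)·(−4) = 280 ≡ 5, so v_5 = 5^{−1} = 9 (mod 11).
  v = [4, 1, 2, 6, 9].
Step 2: syndromes of r = [7, 1, 9, 4, 3] (all sums mod 11).
  S_0 = Σ v_i r_i = 4·7 + 1·1 + 2·9 + 6·4 + 9·3 = 98 ≡ 10.
  S_1 = Σ v_i α_i r_i = 4·8·7 + 1·10·1 + 2·5·9 + 6·7·4 + 9·3·3 = 573 ≡ 1.
  α_i^2 mod 11 = [9, 1, 3, 5, 9].
  S_2 = Σ v_i α_i^2 r_i = 4·9·7 + 1·1·1 + 2·3·9 + 6·5·4 + 9·9·3 = 670 ≡ 10.
  S = (10, 1, 10) ≠ 0, so r is not a codeword (an error is present).
Step 3: locate the error. For a single error e at position i, S_ℓ = v_i·e·α_i^ℓ, so α_err = S_1/S_0.
  S_0^{−1} = 10^{−1} = 10 (mod 11), so α_err = 1·10 = 10 ≡ 10 = α_2. Error position i = 2.
  Consistency check: S_2/S_1 = 10·1 = 10 ≡ 10 = α_err ✓ (single-error assumption holds).
Step 4: error magnitude e = S_0/v_2 = S_0·∏_{j≠2}(α_2 − α_j) = 10·1 = 10 ≡ 10 (mod 11).
Step 5: correct position 2: c_2 = r_2 − e = 1 − 10 ≡ 2 (mod 11). Hence c = [7, 2, 9, 4, 3].
  Check: interpolating c through the α_i gives m(x) = 5 + 3·x (degree < 2) with m(α_i) = c_i for every i, so c is indeed a codeword.


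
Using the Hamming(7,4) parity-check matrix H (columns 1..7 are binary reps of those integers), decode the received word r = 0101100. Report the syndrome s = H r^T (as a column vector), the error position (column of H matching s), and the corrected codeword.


s = (0, 1, 1)^T, error position = 3, corrected codeword c = 0111100

Compute s = H r^T mod 2 one row at a time:
  s_1 = 1 + 1 + 0 + 0 = 2 ≡ 0 (mod 2).
  s_2 = 1 + 0 + 0 + 0 = 1 ≡ 1 (mod 2).
  s_3 = 0 + 0 + 1 + 0 = 1 ≡ 1 (mod 2).
s = (0, 1, 1)^T — this equals column 3 of H (binary 011), so error is at position 3.
Correct: flip bit 3 of r = 0101100 to get c = 0111100.


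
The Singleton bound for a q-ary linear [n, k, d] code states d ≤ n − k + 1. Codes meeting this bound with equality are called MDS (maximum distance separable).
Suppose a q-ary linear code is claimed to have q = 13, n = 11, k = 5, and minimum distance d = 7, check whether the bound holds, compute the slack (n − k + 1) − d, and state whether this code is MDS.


Singleton RHS = n − k + 1 = 7, slack = 0, bound satisfied, MDS.

Singleton bound: d ≤ n − k + 1.
Here n = 11, k = 5, so n − k + 1 = 7.
Given d = 7, check d ≤ 7: YES.
Slack = (n − k + 1) − d = 0.
The code is MDS (slack = 0).
Description: the claimed parameters are [11, 5, 7]_13; such a code would be MDS (meets Singleton bound).


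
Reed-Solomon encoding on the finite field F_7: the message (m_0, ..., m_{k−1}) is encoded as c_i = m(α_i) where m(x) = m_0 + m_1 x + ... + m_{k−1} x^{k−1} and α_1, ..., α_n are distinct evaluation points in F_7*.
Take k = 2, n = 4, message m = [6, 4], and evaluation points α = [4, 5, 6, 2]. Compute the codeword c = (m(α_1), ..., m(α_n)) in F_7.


c = [1, 5, 2, 0]

Message polynomial: m(x) = 6 + 4·x (mod 7).
For each evaluation point α_i, compute m(α_i) mod 7:
  α_1 = 4: Horner steps 4 → 1, so m(4) = 1.
  α_2 = 5: Horner steps 4 → 5, so m(5) = 5.
  α_3 = 6: Horner steps 4 → 2, so m(6) = 2.
  α_4 = 2: Horner steps 4 → 0, so m(2) = 0.
Codeword c = [1, 5, 2, 0] ∈ F_7^4.


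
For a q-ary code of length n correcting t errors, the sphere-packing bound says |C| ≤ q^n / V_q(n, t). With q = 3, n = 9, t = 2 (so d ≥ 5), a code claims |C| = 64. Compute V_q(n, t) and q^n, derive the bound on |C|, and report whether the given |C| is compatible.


V_q(n, t) = 163, q^n = 19683, Hamming bound = 120, |C| = 64 ≤ bound (satisfied).

Step 1: Compute V_q(n, t) = Σ_{j=0}^2 C(n, j) (q−1)^j.
  j = 0: C(9,0)·(2)^0 = 1·1 = 1.
  j = 1: C(9,1)·(2)^1 = 9·2 = 18.
  j = 2: C(9,2)·(2)^2 = 36·4 = 144.
  V_q(n, t) = 1 + 18 + 144 = 163.
Step 2: q^n = 3^9 = 19683.
Step 3: Hamming bound ⌊q^n / V_q(n,t)⌋ = ⌊19683/163⌋ = 120.
Step 4: Compare |C| = 64 to 120: satisfied.
The claimed |C| lies below the Hamming bound.


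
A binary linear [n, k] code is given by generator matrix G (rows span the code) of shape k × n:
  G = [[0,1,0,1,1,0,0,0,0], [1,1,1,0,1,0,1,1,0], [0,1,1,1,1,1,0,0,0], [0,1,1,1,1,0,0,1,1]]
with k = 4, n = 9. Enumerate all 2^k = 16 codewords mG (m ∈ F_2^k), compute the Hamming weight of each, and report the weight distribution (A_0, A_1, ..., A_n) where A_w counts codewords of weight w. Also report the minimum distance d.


Weight distribution: A_0 = 1, A_2 = 1, A_3 = 3, A_4 = 1, A_5 = 4, A_6 = 5, A_7 = 1. Minimum distance d = 2.

Enumerate all 2^4 = 16 messages m ∈ F_2^4.
For each, compute codeword c = mG in F_2^9, then tally its weight.
  m = 0000 → c = 000000000, weight = 0.
  m = 1000 → c = 010110000, weight = 3.
  m = 0100 → c = 111010110, weight = 6.
  m = 1100 → c = 101100110, weight = 5.
  m = 0010 → c = 011111000, weight = 5.
  m = 1010 → c = 001001000, weight = 2.
  m = 0110 → c = 100101110, weight = 5.
  m = 1110 → c = 110011110, weight = 6.
  m = 0001 → c = 011110011, weight = 6.
  m = 1001 → c = 001000011, weight = 3.
  m = 0101 → c = 100100101, weight = 4.
  m = 1101 → c = 110010101, weight = 5.
  m = 0011 → c = 000001011, weight = 3.
  m = 1011 → c = 010111011, weight = 6.
  m = 0111 → c = 111011101, weight = 7.
  m = 1111 → c = 101101101, weight = 6.
Tally weights:
  weight 0: 1 codewords.
  weight 2: 1 codewords.
  weight 3: 3 codewords.
  weight 4: 1 codewords.
  weight 5: 4 codewords.
  weight 6: 5 codewords.
  weight 7: 1 codewords.
Minimum distance d = smallest w > 0 with A_w > 0 = 2.
Sanity: Σ A_w = 16 = 2^4 = 16 ✓.


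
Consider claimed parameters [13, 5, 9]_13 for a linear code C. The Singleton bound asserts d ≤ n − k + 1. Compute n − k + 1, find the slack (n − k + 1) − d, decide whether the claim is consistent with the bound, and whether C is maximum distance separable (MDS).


Singleton RHS = n − k + 1 = 9, slack = 0, bound satisfied, MDS.

Singleton bound: d ≤ n − k + 1.
Here n = 13, k = 5, so n − k + 1 = 9.
Given d = 9, check d ≤ 9: YES.
Slack = (n − k + 1) − d = 0.
The code is MDS (slack = 0).
Description: the claimed parameters are [13, 5, 9]_13; such a code would be MDS (meets Singleton bound).


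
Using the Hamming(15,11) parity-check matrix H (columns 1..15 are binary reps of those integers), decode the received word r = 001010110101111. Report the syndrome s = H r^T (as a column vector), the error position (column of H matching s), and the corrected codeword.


s = (0, 0, 1, 1)^T, error position = 3, corrected codeword c = 000010110101111

Compute s = H r^T mod 2 one row at a time:
  s_1 = 1 + 0 + 1 + 0 + 1 + 1 + 1 + 1 = 6 ≡ 0 (mod 2).
  s_2 = 0 + 1 + 0 + 1 + 1 + 1 + 1 + 1 = 6 ≡ 0 (mod 2).
  s_3 = 0 + 1 + 0 + 1 + 1 + 0 + 1 + 1 = 5 ≡ 1 (mod 2).
  s_4 = 0 + 1 + 1 + 1 + 0 + 0 + 1 + 1 = 5 ≡ 1 (mod 2).
s = (0, 0, 1, 1)^T — this equals column 3 of H (binary 0011), so error is at position 3.
Correct: flip bit 3 of r = 001010110101111 to get c = 000010110101111.
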